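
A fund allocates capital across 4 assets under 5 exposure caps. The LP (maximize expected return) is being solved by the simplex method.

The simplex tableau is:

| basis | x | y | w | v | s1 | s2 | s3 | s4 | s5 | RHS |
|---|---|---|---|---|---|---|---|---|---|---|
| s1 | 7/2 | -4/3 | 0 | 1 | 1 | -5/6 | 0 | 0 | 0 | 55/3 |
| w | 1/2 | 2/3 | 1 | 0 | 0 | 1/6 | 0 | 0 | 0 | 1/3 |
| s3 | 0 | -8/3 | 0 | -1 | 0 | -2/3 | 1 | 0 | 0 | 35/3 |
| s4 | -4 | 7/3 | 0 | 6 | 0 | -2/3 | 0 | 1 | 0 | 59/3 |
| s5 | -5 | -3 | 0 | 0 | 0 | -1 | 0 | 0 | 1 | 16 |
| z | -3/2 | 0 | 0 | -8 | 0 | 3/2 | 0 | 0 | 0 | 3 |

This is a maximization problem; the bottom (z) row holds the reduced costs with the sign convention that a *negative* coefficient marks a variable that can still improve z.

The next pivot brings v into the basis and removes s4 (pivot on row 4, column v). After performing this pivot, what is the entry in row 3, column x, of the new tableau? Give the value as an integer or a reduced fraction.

-2/3

Pivot element is row 4, column v: 6.
Normalize row 4: new (row 4, x) = (-4)/6 = -2/3.
row 3 ← row 3 − (-1)·(new row 4): 0 − (-1)·(-2/3) = -2/3.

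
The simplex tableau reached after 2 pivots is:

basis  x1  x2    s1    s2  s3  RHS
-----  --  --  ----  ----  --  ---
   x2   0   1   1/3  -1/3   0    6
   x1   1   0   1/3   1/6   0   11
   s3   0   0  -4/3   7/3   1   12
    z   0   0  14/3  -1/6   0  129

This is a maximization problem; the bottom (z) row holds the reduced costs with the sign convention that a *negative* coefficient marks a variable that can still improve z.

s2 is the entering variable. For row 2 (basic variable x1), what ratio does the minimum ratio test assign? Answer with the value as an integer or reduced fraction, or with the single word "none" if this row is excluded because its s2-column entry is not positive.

66

Ratio = RHS / (s2 entry) = 11 / (1/6) = 66.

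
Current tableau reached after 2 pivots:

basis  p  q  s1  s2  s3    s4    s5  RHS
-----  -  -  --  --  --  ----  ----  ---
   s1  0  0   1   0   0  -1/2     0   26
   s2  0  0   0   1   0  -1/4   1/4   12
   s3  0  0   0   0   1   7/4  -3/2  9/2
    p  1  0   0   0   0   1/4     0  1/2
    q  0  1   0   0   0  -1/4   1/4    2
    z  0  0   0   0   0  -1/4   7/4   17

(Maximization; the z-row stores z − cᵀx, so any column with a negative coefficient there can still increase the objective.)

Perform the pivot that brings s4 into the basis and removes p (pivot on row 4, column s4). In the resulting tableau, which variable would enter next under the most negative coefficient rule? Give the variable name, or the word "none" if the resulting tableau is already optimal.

Pivot element 1/4. New z-row = old z-row − (-1/4)·(row 4/(1/4)).
Updated z-row coefficients: p: 1, q: 0, s1: 0, s2: 0, s3: 0, s4: 0, s5: 7/4.
No coefficient is strictly negative; the tableau after this pivot is optimal.

none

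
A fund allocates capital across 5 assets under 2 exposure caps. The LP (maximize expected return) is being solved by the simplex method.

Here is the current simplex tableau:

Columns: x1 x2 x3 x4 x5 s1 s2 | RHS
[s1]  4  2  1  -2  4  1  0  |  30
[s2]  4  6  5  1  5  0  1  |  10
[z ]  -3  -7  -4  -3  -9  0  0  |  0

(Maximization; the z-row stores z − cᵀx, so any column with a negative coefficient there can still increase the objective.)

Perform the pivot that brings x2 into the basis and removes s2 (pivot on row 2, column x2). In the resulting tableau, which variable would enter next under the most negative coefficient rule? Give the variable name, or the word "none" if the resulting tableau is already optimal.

Pivot element 6. New z-row = old z-row − (-7)·(row 2/6).
Updated z-row coefficients: x1: 5/3, x2: 0, x3: 11/6, x4: -11/6, x5: -19/6, s1: 0, s2: 7/6.
The most negative is -19/6 in column x5, so x5 would enter next.

x5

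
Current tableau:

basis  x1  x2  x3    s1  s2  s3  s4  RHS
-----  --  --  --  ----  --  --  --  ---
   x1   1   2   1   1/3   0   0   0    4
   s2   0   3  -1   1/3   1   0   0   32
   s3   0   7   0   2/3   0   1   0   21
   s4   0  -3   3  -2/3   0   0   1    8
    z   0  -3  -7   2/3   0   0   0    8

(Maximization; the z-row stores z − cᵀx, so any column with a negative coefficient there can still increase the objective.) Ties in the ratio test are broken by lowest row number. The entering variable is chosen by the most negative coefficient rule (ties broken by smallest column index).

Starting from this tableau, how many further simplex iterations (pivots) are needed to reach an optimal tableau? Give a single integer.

2

pivot: x3 in, s4 out → z = 80/3
pivot: x2 in, x1 out → z = 280/9
No improving column remains; optimal.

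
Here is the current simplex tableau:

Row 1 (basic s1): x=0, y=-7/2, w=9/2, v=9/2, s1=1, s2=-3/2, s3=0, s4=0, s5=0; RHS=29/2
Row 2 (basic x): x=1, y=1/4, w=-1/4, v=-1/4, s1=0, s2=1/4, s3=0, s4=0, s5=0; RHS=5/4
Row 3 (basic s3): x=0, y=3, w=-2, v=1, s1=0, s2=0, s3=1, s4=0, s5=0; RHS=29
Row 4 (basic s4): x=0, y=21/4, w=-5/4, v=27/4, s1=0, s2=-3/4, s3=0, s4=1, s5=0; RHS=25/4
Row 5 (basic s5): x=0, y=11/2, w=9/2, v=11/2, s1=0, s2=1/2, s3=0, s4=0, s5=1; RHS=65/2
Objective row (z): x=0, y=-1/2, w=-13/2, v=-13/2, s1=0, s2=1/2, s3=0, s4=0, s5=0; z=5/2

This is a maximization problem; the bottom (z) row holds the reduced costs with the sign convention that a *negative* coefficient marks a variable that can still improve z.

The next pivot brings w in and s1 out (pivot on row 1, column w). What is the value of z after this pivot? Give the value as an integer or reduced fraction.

Minimum ratio for w: (29/2)/(9/2) = 29/9.
z changes by −(z-row coeff of w)·ratio = −(-13/2)·(29/9) = 377/18.
New z = 5/2 + (377/18) = 211/9.

211/9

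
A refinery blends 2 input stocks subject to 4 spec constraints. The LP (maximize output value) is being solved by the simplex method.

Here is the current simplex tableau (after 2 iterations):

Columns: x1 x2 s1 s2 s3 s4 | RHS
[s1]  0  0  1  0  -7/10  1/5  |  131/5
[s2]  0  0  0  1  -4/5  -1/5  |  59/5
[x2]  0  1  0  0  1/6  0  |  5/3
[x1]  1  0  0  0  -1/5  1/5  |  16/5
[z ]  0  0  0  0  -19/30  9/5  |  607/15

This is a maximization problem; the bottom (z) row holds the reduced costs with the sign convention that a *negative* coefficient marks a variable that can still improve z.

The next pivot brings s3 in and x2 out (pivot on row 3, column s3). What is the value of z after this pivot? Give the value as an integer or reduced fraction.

Minimum ratio for s3: (5/3)/(1/6) = 10.
z changes by −(z-row coeff of s3)·ratio = −(-19/30)·10 = 19/3.
New z = 607/15 + (19/3) = 234/5.

234/5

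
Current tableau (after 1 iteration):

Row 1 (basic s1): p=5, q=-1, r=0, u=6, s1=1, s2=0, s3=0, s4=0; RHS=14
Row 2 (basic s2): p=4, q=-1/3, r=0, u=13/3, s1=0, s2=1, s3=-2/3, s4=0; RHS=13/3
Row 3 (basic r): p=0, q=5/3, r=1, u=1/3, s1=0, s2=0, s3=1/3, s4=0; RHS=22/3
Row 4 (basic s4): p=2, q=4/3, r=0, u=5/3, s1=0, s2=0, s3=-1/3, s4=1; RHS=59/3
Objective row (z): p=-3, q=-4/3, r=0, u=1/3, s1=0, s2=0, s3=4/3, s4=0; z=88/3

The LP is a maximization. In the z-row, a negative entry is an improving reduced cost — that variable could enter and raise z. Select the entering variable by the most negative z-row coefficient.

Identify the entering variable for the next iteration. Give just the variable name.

p

Objective-row coefficients: p: -3, q: -4/3, r: 0, u: 1/3, s1: 0, s2: 0, s3: 4/3, s4: 0.
The most negative is -3 in column p, so p enters.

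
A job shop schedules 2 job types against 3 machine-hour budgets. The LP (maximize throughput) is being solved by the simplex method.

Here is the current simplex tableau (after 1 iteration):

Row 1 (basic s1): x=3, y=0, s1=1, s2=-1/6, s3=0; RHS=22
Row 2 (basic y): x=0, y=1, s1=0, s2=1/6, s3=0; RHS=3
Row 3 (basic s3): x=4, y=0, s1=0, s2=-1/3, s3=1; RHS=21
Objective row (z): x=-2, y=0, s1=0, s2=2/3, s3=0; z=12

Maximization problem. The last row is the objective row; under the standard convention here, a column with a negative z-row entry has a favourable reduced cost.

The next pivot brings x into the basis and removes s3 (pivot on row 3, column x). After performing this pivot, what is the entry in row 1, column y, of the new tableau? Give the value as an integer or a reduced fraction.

Pivot element is row 3, column x: 4.
Normalize row 3: new (row 3, y) = 0/4 = 0.
row 1 ← row 1 − 3·(new row 3): 0 − 3·0 = 0.

0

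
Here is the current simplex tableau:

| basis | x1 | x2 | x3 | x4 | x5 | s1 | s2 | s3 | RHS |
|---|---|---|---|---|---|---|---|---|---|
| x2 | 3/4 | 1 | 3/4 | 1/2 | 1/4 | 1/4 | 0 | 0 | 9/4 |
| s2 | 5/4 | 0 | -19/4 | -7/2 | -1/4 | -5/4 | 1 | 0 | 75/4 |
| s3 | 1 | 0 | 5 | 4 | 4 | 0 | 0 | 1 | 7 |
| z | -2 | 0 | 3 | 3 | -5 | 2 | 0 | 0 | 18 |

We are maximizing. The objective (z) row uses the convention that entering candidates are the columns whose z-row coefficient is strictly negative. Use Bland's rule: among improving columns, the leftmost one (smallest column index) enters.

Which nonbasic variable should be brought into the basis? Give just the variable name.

Objective-row coefficients: x1: -2, x2: 0, x3: 3, x4: 3, x5: -5, s1: 2, s2: 0, s3: 0.
Improving columns: x1, x5. Bland's rule picks the smallest column index → x1.

x1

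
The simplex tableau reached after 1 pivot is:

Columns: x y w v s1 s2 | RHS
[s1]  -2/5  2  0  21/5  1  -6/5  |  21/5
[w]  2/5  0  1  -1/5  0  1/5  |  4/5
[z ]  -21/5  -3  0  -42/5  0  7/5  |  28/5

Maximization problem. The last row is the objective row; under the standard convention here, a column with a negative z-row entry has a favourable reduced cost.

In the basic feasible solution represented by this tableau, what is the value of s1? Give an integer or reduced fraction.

s1 is basic (row 1); its value is the RHS of that row: 21/5.

21/5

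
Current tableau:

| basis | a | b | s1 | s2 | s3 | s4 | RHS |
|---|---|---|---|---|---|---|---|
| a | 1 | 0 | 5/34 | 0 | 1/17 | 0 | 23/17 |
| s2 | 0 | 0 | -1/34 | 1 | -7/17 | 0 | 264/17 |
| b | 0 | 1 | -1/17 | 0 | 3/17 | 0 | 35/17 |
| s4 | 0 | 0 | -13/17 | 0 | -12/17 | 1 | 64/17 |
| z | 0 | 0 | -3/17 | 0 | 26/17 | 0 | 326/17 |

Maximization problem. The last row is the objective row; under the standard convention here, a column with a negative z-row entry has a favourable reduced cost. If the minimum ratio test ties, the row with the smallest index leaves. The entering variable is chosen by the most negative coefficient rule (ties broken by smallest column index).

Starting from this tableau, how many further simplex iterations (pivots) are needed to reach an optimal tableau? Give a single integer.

1

pivot: s1 in, a out → z = 104/5
No improving column remains; optimal.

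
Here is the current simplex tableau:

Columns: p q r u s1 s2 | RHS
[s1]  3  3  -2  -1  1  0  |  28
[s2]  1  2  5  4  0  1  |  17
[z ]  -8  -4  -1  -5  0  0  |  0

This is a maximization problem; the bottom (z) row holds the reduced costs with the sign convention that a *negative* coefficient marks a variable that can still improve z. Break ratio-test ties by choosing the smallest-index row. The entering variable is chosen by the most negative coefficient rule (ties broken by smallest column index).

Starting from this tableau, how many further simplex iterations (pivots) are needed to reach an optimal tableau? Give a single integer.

2

pivot: p in, s1 out → z = 224/3
pivot: u in, s2 out → z = 1147/13
No improving column remains; optimal.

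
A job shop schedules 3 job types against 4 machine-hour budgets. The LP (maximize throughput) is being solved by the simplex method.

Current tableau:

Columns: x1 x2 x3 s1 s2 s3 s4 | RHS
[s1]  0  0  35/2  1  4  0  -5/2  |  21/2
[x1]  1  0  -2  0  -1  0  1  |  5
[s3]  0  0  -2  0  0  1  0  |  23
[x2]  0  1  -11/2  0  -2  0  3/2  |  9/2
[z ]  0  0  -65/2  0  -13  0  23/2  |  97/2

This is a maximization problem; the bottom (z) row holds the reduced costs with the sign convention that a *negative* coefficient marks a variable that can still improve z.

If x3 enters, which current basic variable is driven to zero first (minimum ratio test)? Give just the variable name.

s1

Ratios: row 1 (s1): (21/2)/(35/2) = 3/5; row 2 (x1): entry -2 ≤ 0, skip; row 3 (s3): entry -2 ≤ 0, skip; row 4 (x2): entry -11/2 ≤ 0, skip.
Minimum ratio 3/5 is in the s1 row, so s1 leaves.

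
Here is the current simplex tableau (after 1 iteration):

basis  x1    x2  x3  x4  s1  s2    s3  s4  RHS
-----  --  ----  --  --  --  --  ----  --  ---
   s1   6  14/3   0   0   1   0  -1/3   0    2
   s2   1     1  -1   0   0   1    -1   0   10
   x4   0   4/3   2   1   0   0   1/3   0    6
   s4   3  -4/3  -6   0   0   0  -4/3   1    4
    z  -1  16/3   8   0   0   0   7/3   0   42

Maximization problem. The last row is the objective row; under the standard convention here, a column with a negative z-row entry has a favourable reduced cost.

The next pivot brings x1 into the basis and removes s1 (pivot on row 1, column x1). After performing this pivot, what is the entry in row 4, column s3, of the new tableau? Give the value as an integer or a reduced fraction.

Pivot element is row 1, column x1: 6.
Normalize row 1: new (row 1, s3) = (-1/3)/6 = -1/18.
row 4 ← row 4 − 3·(new row 1): -4/3 − 3·(-1/18) = -7/6.

-7/6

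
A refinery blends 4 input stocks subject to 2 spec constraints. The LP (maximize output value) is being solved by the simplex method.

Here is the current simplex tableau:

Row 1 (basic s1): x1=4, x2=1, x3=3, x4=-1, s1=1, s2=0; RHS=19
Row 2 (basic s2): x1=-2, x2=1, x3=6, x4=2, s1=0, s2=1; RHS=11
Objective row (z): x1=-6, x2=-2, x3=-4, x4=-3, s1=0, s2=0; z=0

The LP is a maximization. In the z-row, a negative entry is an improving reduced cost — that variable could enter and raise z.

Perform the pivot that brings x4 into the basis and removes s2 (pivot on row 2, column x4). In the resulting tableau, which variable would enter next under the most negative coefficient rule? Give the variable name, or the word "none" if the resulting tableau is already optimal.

x1

Pivot element 2. New z-row = old z-row − (-3)·(row 2/2).
Updated z-row coefficients: x1: -9, x2: -1/2, x3: 5, x4: 0, s1: 0, s2: 3/2.
The most negative is -9 in column x1, so x1 would enter next.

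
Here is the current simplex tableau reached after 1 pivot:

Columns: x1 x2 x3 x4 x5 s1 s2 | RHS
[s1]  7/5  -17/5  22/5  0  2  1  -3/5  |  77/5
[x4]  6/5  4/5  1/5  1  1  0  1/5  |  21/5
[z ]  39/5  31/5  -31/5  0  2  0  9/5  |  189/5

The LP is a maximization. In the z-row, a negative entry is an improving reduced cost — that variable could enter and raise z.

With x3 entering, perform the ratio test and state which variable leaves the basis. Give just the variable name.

Ratios: row 1 (s1): (77/5)/(22/5) = 7/2; row 2 (x4): (21/5)/(1/5) = 21.
Minimum ratio 7/2 is in the s1 row, so s1 leaves.

s1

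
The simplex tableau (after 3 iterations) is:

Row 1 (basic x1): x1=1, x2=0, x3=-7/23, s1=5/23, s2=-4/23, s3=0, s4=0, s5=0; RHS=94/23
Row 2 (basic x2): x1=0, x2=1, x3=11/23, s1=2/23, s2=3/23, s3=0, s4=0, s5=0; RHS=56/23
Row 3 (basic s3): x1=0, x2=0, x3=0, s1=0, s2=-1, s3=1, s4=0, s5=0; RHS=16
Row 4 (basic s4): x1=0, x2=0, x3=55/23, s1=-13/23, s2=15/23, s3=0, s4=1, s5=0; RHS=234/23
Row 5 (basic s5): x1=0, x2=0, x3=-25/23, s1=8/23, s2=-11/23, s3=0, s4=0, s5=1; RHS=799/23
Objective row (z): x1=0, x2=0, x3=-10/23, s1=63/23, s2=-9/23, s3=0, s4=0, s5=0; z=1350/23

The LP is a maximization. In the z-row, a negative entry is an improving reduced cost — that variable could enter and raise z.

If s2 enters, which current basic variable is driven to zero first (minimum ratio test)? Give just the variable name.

Ratios: row 1 (x1): entry -4/23 ≤ 0, skip; row 2 (x2): (56/23)/(3/23) = 56/3; row 3 (s3): entry -1 ≤ 0, skip; row 4 (s4): (234/23)/(15/23) = 78/5; row 5 (s5): entry -11/23 ≤ 0, skip.
Minimum ratio 78/5 is in the s4 row, so s4 leaves.

s4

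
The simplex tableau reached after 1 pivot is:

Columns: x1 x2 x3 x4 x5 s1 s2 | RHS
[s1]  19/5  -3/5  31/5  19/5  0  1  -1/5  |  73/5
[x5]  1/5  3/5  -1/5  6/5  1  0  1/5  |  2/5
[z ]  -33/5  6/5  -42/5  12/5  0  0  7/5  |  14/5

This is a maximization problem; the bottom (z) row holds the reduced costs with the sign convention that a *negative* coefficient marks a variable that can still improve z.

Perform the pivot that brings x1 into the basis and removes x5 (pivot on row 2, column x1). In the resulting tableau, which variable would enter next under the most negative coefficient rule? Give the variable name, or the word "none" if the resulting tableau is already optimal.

Pivot element 1/5. New z-row = old z-row − (-33/5)·(row 2/(1/5)).
Updated z-row coefficients: x1: 0, x2: 21, x3: -15, x4: 42, x5: 33, s1: 0, s2: 8.
The most negative is -15 in column x3, so x3 would enter next.

x3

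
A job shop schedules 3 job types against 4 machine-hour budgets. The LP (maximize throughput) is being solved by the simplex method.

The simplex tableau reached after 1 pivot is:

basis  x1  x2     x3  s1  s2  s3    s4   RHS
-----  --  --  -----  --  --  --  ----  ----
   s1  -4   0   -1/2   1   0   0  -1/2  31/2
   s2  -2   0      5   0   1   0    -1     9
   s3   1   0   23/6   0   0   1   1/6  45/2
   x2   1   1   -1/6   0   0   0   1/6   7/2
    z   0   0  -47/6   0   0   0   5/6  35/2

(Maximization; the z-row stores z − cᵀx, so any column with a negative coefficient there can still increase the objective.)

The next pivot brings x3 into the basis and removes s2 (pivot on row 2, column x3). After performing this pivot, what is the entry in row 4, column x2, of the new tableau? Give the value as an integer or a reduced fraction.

1

Pivot element is row 2, column x3: 5.
Normalize row 2: new (row 2, x2) = 0/5 = 0.
row 4 ← row 4 − (-1/6)·(new row 2): 1 − (-1/6)·0 = 1.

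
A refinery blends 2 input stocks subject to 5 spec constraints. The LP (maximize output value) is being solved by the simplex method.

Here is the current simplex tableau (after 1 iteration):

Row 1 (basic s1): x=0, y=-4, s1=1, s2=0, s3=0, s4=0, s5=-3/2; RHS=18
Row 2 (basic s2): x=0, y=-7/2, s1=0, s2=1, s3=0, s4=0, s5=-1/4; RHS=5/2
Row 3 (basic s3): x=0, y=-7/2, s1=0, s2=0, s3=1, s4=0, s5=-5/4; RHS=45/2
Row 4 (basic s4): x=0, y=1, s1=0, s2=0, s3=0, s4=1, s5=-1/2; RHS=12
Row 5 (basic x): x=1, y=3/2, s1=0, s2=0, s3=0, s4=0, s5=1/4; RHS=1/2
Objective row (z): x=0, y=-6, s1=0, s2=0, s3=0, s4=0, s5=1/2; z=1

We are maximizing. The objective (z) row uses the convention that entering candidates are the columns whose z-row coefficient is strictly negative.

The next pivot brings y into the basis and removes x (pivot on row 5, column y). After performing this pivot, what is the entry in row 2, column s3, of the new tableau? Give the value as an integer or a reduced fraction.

Pivot element is row 5, column y: 3/2.
Normalize row 5: new (row 5, s3) = 0/(3/2) = 0.
row 2 ← row 2 − (-7/2)·(new row 5): 0 − (-7/2)·0 = 0.

0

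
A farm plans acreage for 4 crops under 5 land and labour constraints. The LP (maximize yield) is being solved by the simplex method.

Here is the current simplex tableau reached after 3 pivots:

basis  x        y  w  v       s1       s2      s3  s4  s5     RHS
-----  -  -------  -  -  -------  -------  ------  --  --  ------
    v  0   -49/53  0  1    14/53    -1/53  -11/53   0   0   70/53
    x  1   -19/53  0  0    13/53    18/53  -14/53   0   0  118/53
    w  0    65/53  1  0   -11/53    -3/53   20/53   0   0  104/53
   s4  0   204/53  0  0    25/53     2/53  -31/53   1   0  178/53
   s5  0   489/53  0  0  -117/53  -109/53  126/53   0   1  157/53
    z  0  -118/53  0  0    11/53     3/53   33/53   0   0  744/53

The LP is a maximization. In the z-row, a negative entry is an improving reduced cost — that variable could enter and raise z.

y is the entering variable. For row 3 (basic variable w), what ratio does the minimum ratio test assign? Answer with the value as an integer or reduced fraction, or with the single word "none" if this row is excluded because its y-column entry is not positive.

Ratio = RHS / (y entry) = (104/53) / (65/53) = 8/5.

8/5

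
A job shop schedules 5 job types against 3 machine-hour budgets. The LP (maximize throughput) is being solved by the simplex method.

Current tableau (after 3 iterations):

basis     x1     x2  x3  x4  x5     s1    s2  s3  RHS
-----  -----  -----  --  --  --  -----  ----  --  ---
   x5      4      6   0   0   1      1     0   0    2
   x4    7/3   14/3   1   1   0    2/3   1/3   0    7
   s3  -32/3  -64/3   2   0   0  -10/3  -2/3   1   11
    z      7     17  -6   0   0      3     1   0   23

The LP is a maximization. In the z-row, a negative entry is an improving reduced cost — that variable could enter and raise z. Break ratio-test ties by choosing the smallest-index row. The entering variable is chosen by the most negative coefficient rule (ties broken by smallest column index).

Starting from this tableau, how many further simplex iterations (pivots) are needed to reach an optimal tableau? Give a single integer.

3

pivot: x3 in, s3 out → z = 56
pivot: x2 in, x4 out → z = 5575/92
pivot: x1 in, x2 out → z = 2801/46
No improving column remains; optimal.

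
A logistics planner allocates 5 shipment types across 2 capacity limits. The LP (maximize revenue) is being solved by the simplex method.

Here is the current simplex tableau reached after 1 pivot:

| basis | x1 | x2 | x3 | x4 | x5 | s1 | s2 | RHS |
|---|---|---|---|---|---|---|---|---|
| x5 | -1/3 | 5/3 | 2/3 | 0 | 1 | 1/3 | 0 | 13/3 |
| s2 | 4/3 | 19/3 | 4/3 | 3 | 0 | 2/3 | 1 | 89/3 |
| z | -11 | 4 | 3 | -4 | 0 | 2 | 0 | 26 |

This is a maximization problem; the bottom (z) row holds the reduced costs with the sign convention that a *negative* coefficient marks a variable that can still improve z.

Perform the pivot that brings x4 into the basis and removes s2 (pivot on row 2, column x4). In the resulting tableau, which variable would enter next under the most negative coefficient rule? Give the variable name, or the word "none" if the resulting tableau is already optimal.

x1

Pivot element 3. New z-row = old z-row − (-4)·(row 2/3).
Updated z-row coefficients: x1: -83/9, x2: 112/9, x3: 43/9, x4: 0, x5: 0, s1: 26/9, s2: 4/3.
The most negative is -83/9 in column x1, so x1 would enter next.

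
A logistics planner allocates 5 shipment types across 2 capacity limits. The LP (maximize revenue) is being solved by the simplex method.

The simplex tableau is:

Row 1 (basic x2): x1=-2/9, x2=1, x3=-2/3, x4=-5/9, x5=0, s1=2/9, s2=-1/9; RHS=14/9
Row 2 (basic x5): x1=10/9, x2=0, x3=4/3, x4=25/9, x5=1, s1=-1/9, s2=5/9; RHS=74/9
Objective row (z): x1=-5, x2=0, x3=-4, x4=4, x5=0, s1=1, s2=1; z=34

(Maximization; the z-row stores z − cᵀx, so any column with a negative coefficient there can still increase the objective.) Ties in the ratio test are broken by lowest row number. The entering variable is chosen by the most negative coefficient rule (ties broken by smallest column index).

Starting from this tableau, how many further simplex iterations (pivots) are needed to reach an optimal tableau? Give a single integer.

1

pivot: x1 in, x5 out → z = 71
No improving column remains; optimal.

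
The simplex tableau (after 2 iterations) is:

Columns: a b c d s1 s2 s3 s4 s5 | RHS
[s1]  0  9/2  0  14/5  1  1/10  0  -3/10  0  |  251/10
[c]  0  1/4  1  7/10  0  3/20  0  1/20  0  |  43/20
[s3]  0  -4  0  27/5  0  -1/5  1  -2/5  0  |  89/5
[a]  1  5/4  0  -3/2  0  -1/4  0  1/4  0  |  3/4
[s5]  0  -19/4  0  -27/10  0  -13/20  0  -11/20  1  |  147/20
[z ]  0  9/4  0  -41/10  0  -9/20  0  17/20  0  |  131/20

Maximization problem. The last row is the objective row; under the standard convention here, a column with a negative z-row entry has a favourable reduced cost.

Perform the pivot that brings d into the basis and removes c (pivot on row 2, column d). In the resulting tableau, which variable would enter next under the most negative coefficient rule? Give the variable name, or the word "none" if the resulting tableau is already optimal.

none

Pivot element 7/10. New z-row = old z-row − (-41/10)·(row 2/(7/10)).
Updated z-row coefficients: a: 0, b: 26/7, c: 41/7, d: 0, s1: 0, s2: 3/7, s3: 0, s4: 8/7, s5: 0.
No coefficient is strictly negative; the tableau after this pivot is optimal.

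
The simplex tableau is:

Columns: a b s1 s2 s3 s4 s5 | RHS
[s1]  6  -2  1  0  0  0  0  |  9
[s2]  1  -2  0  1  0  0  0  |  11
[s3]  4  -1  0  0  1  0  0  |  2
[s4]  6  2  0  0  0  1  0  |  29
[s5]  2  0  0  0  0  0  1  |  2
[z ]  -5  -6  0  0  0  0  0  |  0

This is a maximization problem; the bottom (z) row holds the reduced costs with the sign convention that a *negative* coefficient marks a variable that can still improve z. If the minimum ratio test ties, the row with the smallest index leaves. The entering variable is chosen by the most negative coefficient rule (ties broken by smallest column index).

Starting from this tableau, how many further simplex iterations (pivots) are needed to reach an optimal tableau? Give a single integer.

pivot: b in, s4 out → z = 87
No improving column remains; optimal.

1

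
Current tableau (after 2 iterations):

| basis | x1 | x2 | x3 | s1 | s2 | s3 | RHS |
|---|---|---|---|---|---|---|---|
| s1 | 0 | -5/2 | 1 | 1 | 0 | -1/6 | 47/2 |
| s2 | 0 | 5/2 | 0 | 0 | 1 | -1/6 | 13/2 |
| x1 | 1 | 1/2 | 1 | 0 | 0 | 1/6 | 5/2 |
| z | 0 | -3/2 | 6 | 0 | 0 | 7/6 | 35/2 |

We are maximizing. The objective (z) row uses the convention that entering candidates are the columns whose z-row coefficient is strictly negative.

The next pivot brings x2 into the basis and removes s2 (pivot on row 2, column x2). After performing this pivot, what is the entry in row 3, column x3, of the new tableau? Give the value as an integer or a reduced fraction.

1

Pivot element is row 2, column x2: 5/2.
Normalize row 2: new (row 2, x3) = 0/(5/2) = 0.
row 3 ← row 3 − (1/2)·(new row 2): 1 − (1/2)·0 = 1.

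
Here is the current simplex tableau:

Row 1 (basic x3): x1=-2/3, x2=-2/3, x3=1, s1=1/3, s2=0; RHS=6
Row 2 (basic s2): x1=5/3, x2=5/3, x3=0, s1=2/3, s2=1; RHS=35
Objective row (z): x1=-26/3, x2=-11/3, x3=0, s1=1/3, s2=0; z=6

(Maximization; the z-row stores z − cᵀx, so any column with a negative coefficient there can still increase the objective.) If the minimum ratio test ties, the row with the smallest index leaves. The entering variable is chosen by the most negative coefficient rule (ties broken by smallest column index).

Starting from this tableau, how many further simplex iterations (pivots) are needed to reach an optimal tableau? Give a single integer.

1

pivot: x1 in, s2 out → z = 188
No improving column remains; optimal.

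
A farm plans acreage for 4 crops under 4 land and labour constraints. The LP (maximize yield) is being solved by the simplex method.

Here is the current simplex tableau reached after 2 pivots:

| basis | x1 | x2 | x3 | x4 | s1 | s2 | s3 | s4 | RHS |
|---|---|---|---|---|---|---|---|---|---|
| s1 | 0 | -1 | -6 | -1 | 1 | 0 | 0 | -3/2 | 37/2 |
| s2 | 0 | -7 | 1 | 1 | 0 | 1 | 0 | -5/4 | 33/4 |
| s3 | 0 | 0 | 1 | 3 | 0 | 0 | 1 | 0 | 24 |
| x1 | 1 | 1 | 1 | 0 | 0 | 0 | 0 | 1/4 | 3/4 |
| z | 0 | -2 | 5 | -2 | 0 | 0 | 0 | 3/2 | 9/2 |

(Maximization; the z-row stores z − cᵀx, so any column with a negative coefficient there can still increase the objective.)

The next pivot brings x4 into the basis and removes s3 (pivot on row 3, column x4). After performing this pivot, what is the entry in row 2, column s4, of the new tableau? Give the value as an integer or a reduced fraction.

Pivot element is row 3, column x4: 3.
Normalize row 3: new (row 3, s4) = 0/3 = 0.
row 2 ← row 2 − 1·(new row 3): -5/4 − 1·0 = -5/4.

-5/4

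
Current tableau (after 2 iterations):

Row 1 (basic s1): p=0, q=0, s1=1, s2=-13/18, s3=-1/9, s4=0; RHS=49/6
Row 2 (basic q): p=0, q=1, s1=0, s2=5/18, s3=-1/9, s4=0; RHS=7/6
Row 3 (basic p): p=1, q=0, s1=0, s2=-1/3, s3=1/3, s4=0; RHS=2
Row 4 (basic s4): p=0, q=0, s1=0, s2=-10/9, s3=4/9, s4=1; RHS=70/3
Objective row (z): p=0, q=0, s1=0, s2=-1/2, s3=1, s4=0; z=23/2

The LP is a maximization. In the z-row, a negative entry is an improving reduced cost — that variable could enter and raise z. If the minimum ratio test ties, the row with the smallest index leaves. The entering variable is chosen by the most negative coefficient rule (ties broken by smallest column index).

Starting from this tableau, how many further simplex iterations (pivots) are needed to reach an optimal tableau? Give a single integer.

pivot: s2 in, q out → z = 68/5
No improving column remains; optimal.

1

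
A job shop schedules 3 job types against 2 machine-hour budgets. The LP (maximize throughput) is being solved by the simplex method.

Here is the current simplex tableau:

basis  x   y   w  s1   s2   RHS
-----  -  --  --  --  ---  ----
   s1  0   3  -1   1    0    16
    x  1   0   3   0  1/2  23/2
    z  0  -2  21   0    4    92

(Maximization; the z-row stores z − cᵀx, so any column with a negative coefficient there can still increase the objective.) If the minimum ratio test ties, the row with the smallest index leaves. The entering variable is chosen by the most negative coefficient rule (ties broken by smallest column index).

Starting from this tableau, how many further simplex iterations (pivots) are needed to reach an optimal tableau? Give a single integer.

pivot: y in, s1 out → z = 308/3
No improving column remains; optimal.

1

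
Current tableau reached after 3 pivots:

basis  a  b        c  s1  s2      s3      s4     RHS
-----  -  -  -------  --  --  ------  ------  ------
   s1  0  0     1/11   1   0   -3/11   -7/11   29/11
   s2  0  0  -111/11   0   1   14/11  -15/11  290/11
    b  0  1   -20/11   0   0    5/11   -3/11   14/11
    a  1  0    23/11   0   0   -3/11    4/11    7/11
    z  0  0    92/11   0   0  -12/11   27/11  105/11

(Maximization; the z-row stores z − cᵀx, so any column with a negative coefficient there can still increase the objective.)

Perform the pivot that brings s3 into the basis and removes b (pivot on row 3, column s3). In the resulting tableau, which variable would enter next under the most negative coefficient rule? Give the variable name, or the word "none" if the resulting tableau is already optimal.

none

Pivot element 5/11. New z-row = old z-row − (-12/11)·(row 3/(5/11)).
Updated z-row coefficients: a: 0, b: 12/5, c: 4, s1: 0, s2: 0, s3: 0, s4: 9/5.
No coefficient is strictly negative; the tableau after this pivot is optimal.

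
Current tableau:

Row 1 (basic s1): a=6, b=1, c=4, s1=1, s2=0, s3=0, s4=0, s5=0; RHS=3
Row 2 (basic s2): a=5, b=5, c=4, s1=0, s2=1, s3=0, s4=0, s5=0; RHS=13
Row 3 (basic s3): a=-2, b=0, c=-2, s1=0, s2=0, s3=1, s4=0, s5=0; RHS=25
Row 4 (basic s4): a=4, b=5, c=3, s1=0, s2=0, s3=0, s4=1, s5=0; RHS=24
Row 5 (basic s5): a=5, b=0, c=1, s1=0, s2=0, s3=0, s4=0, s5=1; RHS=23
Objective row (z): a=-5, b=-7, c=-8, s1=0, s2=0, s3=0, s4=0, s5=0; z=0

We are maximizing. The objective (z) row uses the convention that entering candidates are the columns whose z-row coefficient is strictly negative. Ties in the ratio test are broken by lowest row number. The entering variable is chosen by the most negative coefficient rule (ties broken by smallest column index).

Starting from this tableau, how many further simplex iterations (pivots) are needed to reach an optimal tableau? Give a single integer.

2

pivot: c in, s1 out → z = 6
pivot: b in, s2 out → z = 37/2
No improving column remains; optimal.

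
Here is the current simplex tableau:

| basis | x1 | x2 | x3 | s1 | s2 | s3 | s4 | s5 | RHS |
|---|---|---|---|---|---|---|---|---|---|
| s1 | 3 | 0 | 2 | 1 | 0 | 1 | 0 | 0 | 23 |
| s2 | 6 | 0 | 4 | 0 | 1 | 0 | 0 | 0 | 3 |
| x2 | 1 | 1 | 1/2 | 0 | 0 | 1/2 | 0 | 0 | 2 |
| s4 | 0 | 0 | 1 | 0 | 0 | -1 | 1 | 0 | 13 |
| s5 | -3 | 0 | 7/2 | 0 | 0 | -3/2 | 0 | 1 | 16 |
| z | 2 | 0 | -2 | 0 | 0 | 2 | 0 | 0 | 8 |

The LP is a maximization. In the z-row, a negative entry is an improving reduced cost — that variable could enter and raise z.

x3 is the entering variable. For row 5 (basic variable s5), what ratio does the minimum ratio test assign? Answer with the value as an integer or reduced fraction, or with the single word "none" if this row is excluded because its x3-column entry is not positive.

32/7

Ratio = RHS / (x3 entry) = 16 / (7/2) = 32/7.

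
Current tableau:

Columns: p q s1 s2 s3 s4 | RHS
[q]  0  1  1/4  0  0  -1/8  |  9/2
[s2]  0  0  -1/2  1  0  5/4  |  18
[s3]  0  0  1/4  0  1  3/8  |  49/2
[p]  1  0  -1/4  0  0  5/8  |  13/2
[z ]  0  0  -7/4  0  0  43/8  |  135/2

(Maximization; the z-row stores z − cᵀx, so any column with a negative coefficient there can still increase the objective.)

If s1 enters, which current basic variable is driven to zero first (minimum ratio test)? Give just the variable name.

q

Ratios: row 1 (q): (9/2)/(1/4) = 18; row 2 (s2): entry -1/2 ≤ 0, skip; row 3 (s3): (49/2)/(1/4) = 98; row 4 (p): entry -1/4 ≤ 0, skip.
Minimum ratio 18 is in the q row, so q leaves.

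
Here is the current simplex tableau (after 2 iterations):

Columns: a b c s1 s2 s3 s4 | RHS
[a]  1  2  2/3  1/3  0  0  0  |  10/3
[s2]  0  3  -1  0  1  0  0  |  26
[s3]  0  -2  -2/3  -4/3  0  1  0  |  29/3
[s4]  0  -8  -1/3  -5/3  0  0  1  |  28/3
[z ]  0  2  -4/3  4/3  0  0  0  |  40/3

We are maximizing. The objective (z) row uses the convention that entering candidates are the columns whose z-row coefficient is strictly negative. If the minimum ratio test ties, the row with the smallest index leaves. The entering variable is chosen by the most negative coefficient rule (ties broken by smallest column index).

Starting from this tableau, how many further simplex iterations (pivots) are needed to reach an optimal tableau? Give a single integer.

pivot: c in, a out → z = 20
No improving column remains; optimal.

1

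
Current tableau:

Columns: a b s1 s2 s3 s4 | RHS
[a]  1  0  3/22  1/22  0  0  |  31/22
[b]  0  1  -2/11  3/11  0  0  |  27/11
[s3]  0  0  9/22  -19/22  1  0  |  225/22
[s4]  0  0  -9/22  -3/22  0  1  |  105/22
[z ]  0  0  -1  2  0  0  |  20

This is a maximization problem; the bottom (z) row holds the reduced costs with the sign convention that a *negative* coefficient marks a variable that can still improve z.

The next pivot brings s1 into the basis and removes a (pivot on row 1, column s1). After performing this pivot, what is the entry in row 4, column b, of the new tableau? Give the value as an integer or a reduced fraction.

Pivot element is row 1, column s1: 3/22.
Normalize row 1: new (row 1, b) = 0/(3/22) = 0.
row 4 ← row 4 − (-9/22)·(new row 1): 0 − (-9/22)·0 = 0.

0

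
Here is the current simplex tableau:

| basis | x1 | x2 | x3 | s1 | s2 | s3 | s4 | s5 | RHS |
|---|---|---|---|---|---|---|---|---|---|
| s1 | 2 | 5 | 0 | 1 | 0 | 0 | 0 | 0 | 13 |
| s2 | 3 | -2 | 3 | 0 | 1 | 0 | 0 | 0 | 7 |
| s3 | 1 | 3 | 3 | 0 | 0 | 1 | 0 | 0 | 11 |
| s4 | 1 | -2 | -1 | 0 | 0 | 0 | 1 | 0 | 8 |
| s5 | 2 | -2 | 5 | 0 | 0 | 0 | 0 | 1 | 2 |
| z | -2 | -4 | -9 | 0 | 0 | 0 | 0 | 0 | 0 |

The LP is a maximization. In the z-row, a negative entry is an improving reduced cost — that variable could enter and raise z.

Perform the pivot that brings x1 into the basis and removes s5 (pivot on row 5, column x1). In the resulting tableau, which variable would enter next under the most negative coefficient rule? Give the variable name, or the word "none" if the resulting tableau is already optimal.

x2

Pivot element 2. New z-row = old z-row − (-2)·(row 5/2).
Updated z-row coefficients: x1: 0, x2: -6, x3: -4, s1: 0, s2: 0, s3: 0, s4: 0, s5: 1.
The most negative is -6 in column x2, so x2 would enter next.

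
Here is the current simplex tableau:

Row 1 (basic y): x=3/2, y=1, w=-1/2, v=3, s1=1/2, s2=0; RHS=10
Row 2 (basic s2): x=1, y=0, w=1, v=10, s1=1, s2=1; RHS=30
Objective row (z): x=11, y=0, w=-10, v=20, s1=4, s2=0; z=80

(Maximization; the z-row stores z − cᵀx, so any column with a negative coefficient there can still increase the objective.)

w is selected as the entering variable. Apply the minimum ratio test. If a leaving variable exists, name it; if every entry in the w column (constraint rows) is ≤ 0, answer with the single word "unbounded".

s2

Ratios: row 1 (y): entry -1/2 ≤ 0, skip; row 2 (s2): 30/1 = 30.
Minimum ratio is in the s2 row, so s2 leaves.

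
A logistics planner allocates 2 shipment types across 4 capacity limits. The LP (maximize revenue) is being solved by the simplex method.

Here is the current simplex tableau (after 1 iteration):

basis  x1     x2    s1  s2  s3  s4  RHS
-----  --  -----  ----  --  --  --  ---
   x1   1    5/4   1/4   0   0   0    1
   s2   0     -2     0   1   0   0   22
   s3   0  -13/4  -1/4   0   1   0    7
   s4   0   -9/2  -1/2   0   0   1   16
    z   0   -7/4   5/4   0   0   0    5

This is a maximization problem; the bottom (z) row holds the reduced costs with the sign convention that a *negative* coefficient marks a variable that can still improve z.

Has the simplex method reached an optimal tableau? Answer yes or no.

Column x2 has objective-row coefficient -7/4, which is negative; an improving pivot exists, so not yet optimal.

no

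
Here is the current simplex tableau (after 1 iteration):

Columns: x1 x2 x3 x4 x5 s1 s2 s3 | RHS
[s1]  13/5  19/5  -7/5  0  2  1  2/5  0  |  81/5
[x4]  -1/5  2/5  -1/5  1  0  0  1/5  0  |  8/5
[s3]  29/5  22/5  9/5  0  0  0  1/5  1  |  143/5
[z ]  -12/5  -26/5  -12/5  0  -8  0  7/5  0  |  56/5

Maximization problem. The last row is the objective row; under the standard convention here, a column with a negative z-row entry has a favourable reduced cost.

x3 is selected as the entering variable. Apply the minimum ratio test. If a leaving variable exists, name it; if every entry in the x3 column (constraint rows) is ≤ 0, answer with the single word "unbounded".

s3

Ratios: row 1 (s1): entry -7/5 ≤ 0, skip; row 2 (x4): entry -1/5 ≤ 0, skip; row 3 (s3): (143/5)/(9/5) = 143/9.
Minimum ratio is in the s3 row, so s3 leaves.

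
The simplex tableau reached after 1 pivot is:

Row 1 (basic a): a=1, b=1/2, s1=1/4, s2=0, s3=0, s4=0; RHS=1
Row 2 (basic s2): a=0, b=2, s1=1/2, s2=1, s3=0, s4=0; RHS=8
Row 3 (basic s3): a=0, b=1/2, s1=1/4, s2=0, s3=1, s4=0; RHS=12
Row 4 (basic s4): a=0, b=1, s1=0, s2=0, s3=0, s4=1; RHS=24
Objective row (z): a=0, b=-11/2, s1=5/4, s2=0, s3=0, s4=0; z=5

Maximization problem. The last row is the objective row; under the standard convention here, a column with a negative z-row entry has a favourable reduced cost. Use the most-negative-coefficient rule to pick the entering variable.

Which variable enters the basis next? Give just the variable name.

Objective-row coefficients: a: 0, b: -11/2, s1: 5/4, s2: 0, s3: 0, s4: 0.
The most negative is -11/2 in column b, so b enters.

b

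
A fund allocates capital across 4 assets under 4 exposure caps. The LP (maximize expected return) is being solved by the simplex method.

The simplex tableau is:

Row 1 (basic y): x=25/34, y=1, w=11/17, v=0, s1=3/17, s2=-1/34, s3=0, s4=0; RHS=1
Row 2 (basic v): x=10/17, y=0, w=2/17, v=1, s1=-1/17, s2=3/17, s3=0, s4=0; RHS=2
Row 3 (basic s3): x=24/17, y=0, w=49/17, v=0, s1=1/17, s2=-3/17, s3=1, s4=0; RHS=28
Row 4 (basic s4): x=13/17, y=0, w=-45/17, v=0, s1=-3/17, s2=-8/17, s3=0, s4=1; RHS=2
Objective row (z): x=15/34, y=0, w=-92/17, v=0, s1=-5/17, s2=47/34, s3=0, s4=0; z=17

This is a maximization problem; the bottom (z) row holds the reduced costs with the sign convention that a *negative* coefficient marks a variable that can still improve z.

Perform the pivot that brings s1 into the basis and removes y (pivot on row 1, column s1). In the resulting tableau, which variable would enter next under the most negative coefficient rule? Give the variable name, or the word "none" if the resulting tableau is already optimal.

w

Pivot element 3/17. New z-row = old z-row − (-5/17)·(row 1/(3/17)).
Updated z-row coefficients: x: 5/3, y: 5/3, w: -13/3, v: 0, s1: 0, s2: 4/3, s3: 0, s4: 0.
The most negative is -13/3 in column w, so w would enter next.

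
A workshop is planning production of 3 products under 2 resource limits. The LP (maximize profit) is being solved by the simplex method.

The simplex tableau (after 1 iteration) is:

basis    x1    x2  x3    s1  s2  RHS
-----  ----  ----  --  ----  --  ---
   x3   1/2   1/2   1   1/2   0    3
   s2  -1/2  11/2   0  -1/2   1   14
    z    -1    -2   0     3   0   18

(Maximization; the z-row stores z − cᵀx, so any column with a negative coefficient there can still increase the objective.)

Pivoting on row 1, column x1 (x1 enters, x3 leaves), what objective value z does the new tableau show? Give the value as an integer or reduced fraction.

24

Minimum ratio for x1: 3/(1/2) = 6.
z changes by −(z-row coeff of x1)·ratio = −(-1)·6 = 6.
New z = 18 + 6 = 24.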